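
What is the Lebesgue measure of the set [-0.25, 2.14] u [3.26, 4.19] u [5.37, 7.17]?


For pairwise disjoint intervals, m(union) = sum of lengths.
= (2.14 - -0.25) + (4.19 - 3.26) + (7.17 - 5.37)
= 2.39 + 0.93 + 1.8
= 5.12


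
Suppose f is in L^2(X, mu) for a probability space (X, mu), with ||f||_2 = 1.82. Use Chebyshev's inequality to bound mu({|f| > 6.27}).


Chebyshev/Markov inequality: mu(|f| > eps) <= (||f||_p / eps)^p
Step 1: ||f||_2 / eps = 1.82 / 6.27 = 0.290271
Step 2: Raise to power p = 2:
  (0.290271)^2 = 0.084257
Step 3: Therefore mu(|f| > 6.27) <= 0.084257


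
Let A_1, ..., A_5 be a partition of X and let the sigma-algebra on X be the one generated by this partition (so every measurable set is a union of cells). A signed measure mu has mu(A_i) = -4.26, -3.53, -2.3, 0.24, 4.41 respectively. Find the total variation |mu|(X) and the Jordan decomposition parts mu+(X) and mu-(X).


Step 1: Every measurable set is a union of atoms (the cells / points), so a Hahn decomposition is
  obtained by grouping atoms by sign: P = union of atoms with mu > 0, N = union of the remaining atoms.
  Atoms in P (indices): 4, 5;  atoms in N (indices): 1, 2, 3
  Positive values: 0.24, 4.41
  Negative values: -4.26, -3.53, -2.3
Step 2: mu+(X) = mu(P) = sum of positive atom values = 4.65
Step 3: mu-(X) = -mu(N) = sum of |negative atom values| = 10.09
Step 4: |mu|(X) = mu+(X) + mu-(X) = 4.65 + 10.09 = 14.74


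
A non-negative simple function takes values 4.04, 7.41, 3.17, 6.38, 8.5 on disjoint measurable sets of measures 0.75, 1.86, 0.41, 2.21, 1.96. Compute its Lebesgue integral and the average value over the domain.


Step 1: Integral = sum(value_i * measure_i)
= 4.04*0.75 + 7.41*1.86 + 3.17*0.41 + 6.38*2.21 + 8.5*1.96
= 3.03 + 13.7826 + 1.2997 + 14.0998 + 16.66
= 48.8721
Step 2: Total measure of domain = 0.75 + 1.86 + 0.41 + 2.21 + 1.96 = 7.19
Step 3: Average value = 48.8721 / 7.19 = 6.797232


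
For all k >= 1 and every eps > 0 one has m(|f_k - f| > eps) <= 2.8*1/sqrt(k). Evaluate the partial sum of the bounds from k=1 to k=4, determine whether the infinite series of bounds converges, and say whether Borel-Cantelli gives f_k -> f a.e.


Step 1: List the terms 2.8*1/sqrt(k) for k = 1 to 4:
  k=1: 2.8
  k=2: 1.979899
  k=3: 1.616581
  k=4: 1.4
Step 2: Partial sum = 2.8 + 1.979899 + 1.616581 + 1.4
     = 7.79648
Step 3: The full series sum_(k>=1) 2.8*1/sqrt(k) diverges (p-series with p = 1/2 <= 1; a nonzero constant multiple of a divergent series diverges).
Step 4: The (first) Borel-Cantelli lemma requires a summable sequence of measures, so it does not apply here;
        from this bound alone no conclusion about a.e. convergence can be drawn (convergence in measure still
        gives an a.e.-convergent subsequence, but not a.e. convergence of the whole sequence).
Conclusion: series diverges; Borel-Cantelli is inconclusive about a.e. convergence of f_k.


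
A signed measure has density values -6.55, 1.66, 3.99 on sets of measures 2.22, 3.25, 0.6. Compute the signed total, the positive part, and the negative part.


Step 1: Compute signed measure on each set:
  Set 1: -6.55 * 2.22 = -14.541
  Set 2: 1.66 * 3.25 = 5.395
  Set 3: 3.99 * 0.6 = 2.394
Step 2: Total signed measure = (-14.541) + (5.395) + (2.394)
     = -6.752
Step 3: Positive part mu+(X) = sum of positive contributions = 7.789
Step 4: Negative part mu-(X) = |sum of negative contributions| = 14.541


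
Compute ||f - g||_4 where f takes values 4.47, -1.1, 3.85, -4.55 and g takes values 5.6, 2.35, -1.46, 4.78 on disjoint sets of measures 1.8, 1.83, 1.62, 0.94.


Step 1: Compute differences f_i - g_i:
  4.47 - 5.6 = -1.13
  -1.1 - 2.35 = -3.45
  3.85 - -1.46 = 5.31
  -4.55 - 4.78 = -9.33
Step 2: Compute |diff|^4 * measure for each set:
  |-1.13|^4 * 1.8 = 1.630474 * 1.8 = 2.934852
  |-3.45|^4 * 1.83 = 141.669506 * 1.83 = 259.255196
  |5.31|^4 * 1.62 = 795.020055 * 1.62 = 1287.932489
  |-9.33|^4 * 0.94 = 7577.510991 * 0.94 = 7122.860332
Step 3: Sum = 8672.98287
Step 4: ||f-g||_4 = (8672.98287)^(1/4) = 9.650329


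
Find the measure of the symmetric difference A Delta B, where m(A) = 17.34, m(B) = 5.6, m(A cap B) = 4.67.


m(A Delta B) = m(A) + m(B) - 2*m(A n B)
= 17.34 + 5.6 - 2*4.67
= 17.34 + 5.6 - 9.34
= 13.6


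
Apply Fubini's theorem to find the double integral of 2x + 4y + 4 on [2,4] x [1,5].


By Fubini, integrate in x first, then y.
Step 1: Fix y, integrate over x in [2,4]:
  integral(2x + 4y + 4, x=2..4)
  = 2*(4^2 - 2^2)/2 + (4y + 4)*(4 - 2)
  = 12 + (4y + 4)*2
  = 12 + 8y + 8
  = 20 + 8y
Step 2: Integrate over y in [1,5]:
  integral(20 + 8y, y=1..5)
  = 20*4 + 8*(5^2 - 1^2)/2
  = 80 + 96
  = 176


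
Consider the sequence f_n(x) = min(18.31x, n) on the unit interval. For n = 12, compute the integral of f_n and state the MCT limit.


f(x) = 18.31x on [0,1]; f_n(x) = min(18.31x, n). At n = 12:
Step 1: f(x) reaches 12 at x = 12/18.31 = 0.65538
Step 2: integral(f_12) = integral(18.31x, 0, 0.65538) + integral(12, 0.65538, 1)
       = 18.31*0.65538^2/2 + 12*(1 - 0.65538)
       = 3.932277 + 4.135445
       = 8.067723
Step 3: As n -> infinity, f_n increases to f, so by MCT integral(f_n) -> integral(f) = 18.31/2 = 9.155.
Convergence: integral(f_12) = 8.067723 -> 9.155 as n -> infinity


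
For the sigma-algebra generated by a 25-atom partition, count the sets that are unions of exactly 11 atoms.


Each element of F is a union of some subset of the 25 atoms.
Elements that are unions of exactly 11 atoms correspond to 11-element subsets of the 25 atoms.
Count = C(25, 11) = 25! / (11! * 14!) = 4457400.


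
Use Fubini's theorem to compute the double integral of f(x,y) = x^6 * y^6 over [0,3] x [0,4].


By Fubini's theorem, the double integral factors as a product of single integrals:
Step 1: integral_0^3 x^6 dx = [x^7/7] from 0 to 3
     = 3^7/7 = 312.428571
Step 2: integral_0^4 y^6 dy = [y^7/7] from 0 to 4
     = 4^7/7 = 2340.571429
Step 3: Double integral = 312.428571 * 2340.571429 = 731261.387755


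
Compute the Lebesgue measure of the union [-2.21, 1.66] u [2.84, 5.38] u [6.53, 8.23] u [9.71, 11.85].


For pairwise disjoint intervals, m(union) = sum of lengths.
= (1.66 - -2.21) + (5.38 - 2.84) + (8.23 - 6.53) + (11.85 - 9.71)
= 3.87 + 2.54 + 1.7 + 2.14
= 10.25


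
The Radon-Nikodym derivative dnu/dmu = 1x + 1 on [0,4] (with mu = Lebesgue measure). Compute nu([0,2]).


nu(A) = integral_A (dnu/dmu) dmu = integral_0^2 (1x + 1) dx
Step 1: Antiderivative F(x) = (1/2)x^2 + 1x
Step 2: F(2) = (1/2)*2^2 + 1*2 = 2 + 2 = 4
Step 3: F(0) = (1/2)*0^2 + 1*0 = 0.0 + 0 = 0.0
Step 4: nu([0,2]) = F(2) - F(0) = 4 - 0.0 = 4


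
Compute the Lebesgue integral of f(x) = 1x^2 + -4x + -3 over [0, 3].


The Lebesgue integral of a Riemann-integrable function agrees with the Riemann integral.
Antiderivative F(x) = (1/3)x^3 + (-4/2)x^2 + -3x
F(3) = (1/3)*3^3 + (-4/2)*3^2 + -3*3
     = (1/3)*27 + (-4/2)*9 + -3*3
     = 9 + -18 + -9
     = -18
F(0) = 0.0
Integral = F(3) - F(0) = -18 - 0.0 = -18


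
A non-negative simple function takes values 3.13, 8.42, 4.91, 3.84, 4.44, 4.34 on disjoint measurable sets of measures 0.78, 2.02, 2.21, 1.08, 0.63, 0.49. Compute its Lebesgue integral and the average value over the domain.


Step 1: Integral = sum(value_i * measure_i)
= 3.13*0.78 + 8.42*2.02 + 4.91*2.21 + 3.84*1.08 + 4.44*0.63 + 4.34*0.49
= 2.4414 + 17.0084 + 10.8511 + 4.1472 + 2.7972 + 2.1266
= 39.3719
Step 2: Total measure of domain = 0.78 + 2.02 + 2.21 + 1.08 + 0.63 + 0.49 = 7.21
Step 3: Average value = 39.3719 / 7.21 = 5.460735


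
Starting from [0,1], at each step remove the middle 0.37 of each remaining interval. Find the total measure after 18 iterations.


Step 1: At each step, fraction remaining = 1 - 0.37 = 0.63
Step 2: After 18 steps, measure = (0.63)^18
Result = 2.444161e-04


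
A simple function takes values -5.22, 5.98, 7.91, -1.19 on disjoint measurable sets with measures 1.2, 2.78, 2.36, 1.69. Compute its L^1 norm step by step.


Step 1: Compute |f_i|^1 for each value:
  |-5.22|^1 = 5.22
  |5.98|^1 = 5.98
  |7.91|^1 = 7.91
  |-1.19|^1 = 1.19
Step 2: Multiply by measures and sum:
  5.22 * 1.2 = 6.264
  5.98 * 2.78 = 16.6244
  7.91 * 2.36 = 18.6676
  1.19 * 1.69 = 2.0111
Sum = 6.264 + 16.6244 + 18.6676 + 2.0111 = 43.5671
Step 3: Take the p-th root:
||f||_1 = (43.5671)^(1/1) = 43.5671


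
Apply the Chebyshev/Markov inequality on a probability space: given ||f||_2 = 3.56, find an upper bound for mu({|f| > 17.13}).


Chebyshev/Markov inequality: mu(|f| > eps) <= (||f||_p / eps)^p
Step 1: ||f||_2 / eps = 3.56 / 17.13 = 0.207823
Step 2: Raise to power p = 2:
  (0.207823)^2 = 0.04319
Step 3: Therefore mu(|f| > 17.13) <= 0.04319


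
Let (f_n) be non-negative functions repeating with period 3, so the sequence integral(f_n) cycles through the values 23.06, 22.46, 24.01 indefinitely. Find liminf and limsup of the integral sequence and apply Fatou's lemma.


The sequence (integral(f_n)) is periodic with period 3, repeating the values 23.06, 22.46, 24.01 indefinitely.
Step 1: For a periodic sequence, every tail (a_m, a_(m+1), ...) contains all 3 period values infinitely often.
Step 2: Hence inf of every tail = min of the period values = min(23.06, 22.46, 24.01) = 22.46.
        liminf_n integral(f_n) = sup over m of (inf of tail from m) = 22.46.
Step 3: Similarly sup of every tail = max of the period values = 24.01.
        limsup_n integral(f_n) = 24.01.
Step 4: Fatou's lemma: integral(liminf_n f_n) <= liminf_n integral(f_n) = 22.46.
        So the integral of the pointwise liminf is at most 22.46.


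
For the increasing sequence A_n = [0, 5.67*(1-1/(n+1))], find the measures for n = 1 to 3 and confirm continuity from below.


By continuity of measure from below: if A_n increases to A, then m(A_n) -> m(A).
Here A = [0, 5.67], so m(A) = 5.67
Step 1: a_1 = 5.67*(1 - 1/2) = 2.835, m(A_1) = 2.835
Step 2: a_2 = 5.67*(1 - 1/3) = 3.78, m(A_2) = 3.78
Step 3: a_3 = 5.67*(1 - 1/4) = 4.2525, m(A_3) = 4.2525
Limit: m(A_n) -> m([0,5.67]) = 5.67


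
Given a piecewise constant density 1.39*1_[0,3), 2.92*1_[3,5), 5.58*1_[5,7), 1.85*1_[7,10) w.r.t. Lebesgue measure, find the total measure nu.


Integrate each piece of the Radon-Nikodym derivative:
Step 1: integral_0^3 1.39 dx = 1.39*(3-0) = 1.39*3 = 4.17
Step 2: integral_3^5 2.92 dx = 2.92*(5-3) = 2.92*2 = 5.84
Step 3: integral_5^7 5.58 dx = 5.58*(7-5) = 5.58*2 = 11.16
Step 4: integral_7^10 1.85 dx = 1.85*(10-7) = 1.85*3 = 5.55
Total: 4.17 + 5.84 + 11.16 + 5.55 = 26.72


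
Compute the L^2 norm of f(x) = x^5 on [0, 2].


Step 1: ||f||_2 = (integral_0^2 |x^5|^2 dx)^(1/2)
     = (integral_0^2 x^10 dx)^(1/2)
Step 2: integral_0^2 x^10 dx = [x^11/(11)] from 0 to 2 = 2^11/11
     = 2048/11 = 186.181818
Step 3: ||f||_2 = (186.181818)^(1/2) = 13.644846


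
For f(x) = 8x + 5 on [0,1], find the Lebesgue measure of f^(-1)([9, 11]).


f^(-1)([9, 11]) = {x : 9 <= 8x + 5 <= 11}
Solving: (9 - 5)/8 <= x <= (11 - 5)/8
= [0.5, 0.75]
Intersecting with [0,1]: [0.5, 0.75]
Measure = 0.75 - 0.5 = 0.25


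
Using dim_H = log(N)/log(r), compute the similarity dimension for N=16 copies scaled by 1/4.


For a self-similar set with N copies scaled by 1/r:
dim_H = log(N)/log(r) = log(16)/log(4)
= 2.772589/1.386294
= 2


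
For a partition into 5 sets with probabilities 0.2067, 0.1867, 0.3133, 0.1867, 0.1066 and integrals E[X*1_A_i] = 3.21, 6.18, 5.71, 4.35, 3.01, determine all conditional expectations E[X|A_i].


For each cell A_i: E[X|A_i] = E[X*1_A_i] / P(A_i)
Step 1: E[X|A_1] = 3.21 / 0.2067 = 15.529753
Step 2: E[X|A_2] = 6.18 / 0.1867 = 33.101232
Step 3: E[X|A_3] = 5.71 / 0.3133 = 18.225343
Step 4: E[X|A_4] = 4.35 / 0.1867 = 23.299411
Step 5: E[X|A_5] = 3.01 / 0.1066 = 28.236398
Verification: E[X] = sum E[X*1_A_i] = 3.21 + 6.18 + 5.71 + 4.35 + 3.01 = 22.46


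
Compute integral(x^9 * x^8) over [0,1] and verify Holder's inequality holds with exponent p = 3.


Step 1: Exact integral of f*g = integral(x^17, 0, 1) = 1/18
     = 0.055556
Step 2: Holder bound with p=3, q=1.5:
  ||f||_p = (integral x^27 dx)^(1/3) = (1/28)^(1/3) = 0.329317
  ||g||_q = (integral x^12 dx)^(1/1.5) = (1/13)^(1/1.5) = 0.180872
Step 3: Holder bound = ||f||_p * ||g||_q = 0.329317 * 0.180872 = 0.059564
Verification: 0.055556 <= 0.059564 (Holder holds)


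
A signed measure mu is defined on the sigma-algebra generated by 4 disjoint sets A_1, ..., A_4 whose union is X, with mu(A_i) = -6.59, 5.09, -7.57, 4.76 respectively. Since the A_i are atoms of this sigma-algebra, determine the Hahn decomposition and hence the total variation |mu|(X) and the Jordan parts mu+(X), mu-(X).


Step 1: Every measurable set is a union of atoms (the cells / points), so a Hahn decomposition is
  obtained by grouping atoms by sign: P = union of atoms with mu > 0, N = union of the remaining atoms.
  Atoms in P (indices): 2, 4;  atoms in N (indices): 1, 3
  Positive values: 5.09, 4.76
  Negative values: -6.59, -7.57
Step 2: mu+(X) = mu(P) = sum of positive atom values = 9.85
Step 3: mu-(X) = -mu(N) = sum of |negative atom values| = 14.16
Step 4: |mu|(X) = mu+(X) + mu-(X) = 9.85 + 14.16 = 24.01


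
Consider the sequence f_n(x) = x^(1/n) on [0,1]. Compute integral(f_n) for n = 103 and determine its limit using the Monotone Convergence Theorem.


At n = 103: f_103(x) = x^(1/103).
Step 1: integral(x^(1/103), 0, 1) = [x^(1/103+1) / (1/103+1)] from 0 to 1
     = 1 / (1/103 + 1) = 1 / ((103+1)/103) = 103/(103+1)
     = 103/104 = 0.990385
Step 2: As n -> infinity, f_n(x) = x^(1/n) -> 1 for x in (0,1], and f_n is increasing in n.
By MCT, lim_n integral(f_n) = integral(lim_n f_n) = integral(1, 0, 1) = 1.
Step 3: Verify convergence: 103/104 = 0.990385 -> 1


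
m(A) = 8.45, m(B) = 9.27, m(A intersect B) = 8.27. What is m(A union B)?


By inclusion-exclusion: m(A u B) = m(A) + m(B) - m(A n B)
= 8.45 + 9.27 - 8.27
= 9.45


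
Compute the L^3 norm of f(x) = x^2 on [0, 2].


Step 1: ||f||_3 = (integral_0^2 |x^2|^3 dx)^(1/3)
     = (integral_0^2 x^6 dx)^(1/3)
Step 2: integral_0^2 x^6 dx = [x^7/(7)] from 0 to 2 = 2^7/7
     = 128/7 = 18.285714
Step 3: ||f||_3 = (18.285714)^(1/3) = 2.634535


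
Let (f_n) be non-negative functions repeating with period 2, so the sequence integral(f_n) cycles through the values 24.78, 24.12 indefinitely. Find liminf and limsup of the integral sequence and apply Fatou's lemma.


The sequence (integral(f_n)) is periodic with period 2, repeating the values 24.78, 24.12 indefinitely.
Step 1: For a periodic sequence, every tail (a_m, a_(m+1), ...) contains all 2 period values infinitely often.
Step 2: Hence inf of every tail = min of the period values = min(24.78, 24.12) = 24.12.
        liminf_n integral(f_n) = sup over m of (inf of tail from m) = 24.12.
Step 3: Similarly sup of every tail = max of the period values = 24.78.
        limsup_n integral(f_n) = 24.78.
Step 4: Fatou's lemma: integral(liminf_n f_n) <= liminf_n integral(f_n) = 24.12.
        So the integral of the pointwise liminf is at most 24.12.


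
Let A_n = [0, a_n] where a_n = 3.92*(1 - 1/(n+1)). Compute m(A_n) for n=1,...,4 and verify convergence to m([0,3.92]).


By continuity of measure from below: if A_n increases to A, then m(A_n) -> m(A).
Here A = [0, 3.92], so m(A) = 3.92
Step 1: a_1 = 3.92*(1 - 1/2) = 1.96, m(A_1) = 1.96
Step 2: a_2 = 3.92*(1 - 1/3) = 2.6133, m(A_2) = 2.6133
Step 3: a_3 = 3.92*(1 - 1/4) = 2.94, m(A_3) = 2.94
Step 4: a_4 = 3.92*(1 - 1/5) = 3.136, m(A_4) = 3.136
Limit: m(A_n) -> m([0,3.92]) = 3.92


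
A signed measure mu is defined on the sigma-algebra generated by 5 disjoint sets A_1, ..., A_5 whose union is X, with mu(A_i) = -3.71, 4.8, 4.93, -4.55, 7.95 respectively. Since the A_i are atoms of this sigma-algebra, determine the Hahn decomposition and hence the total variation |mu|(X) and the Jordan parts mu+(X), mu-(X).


Step 1: Every measurable set is a union of atoms (the cells / points), so a Hahn decomposition is
  obtained by grouping atoms by sign: P = union of atoms with mu > 0, N = union of the remaining atoms.
  Atoms in P (indices): 2, 3, 5;  atoms in N (indices): 1, 4
  Positive values: 4.8, 4.93, 7.95
  Negative values: -3.71, -4.55
Step 2: mu+(X) = mu(P) = sum of positive atom values = 17.68
Step 3: mu-(X) = -mu(N) = sum of |negative atom values| = 8.26
Step 4: |mu|(X) = mu+(X) + mu-(X) = 17.68 + 8.26 = 25.94


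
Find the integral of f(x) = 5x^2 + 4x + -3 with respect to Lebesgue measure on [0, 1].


The Lebesgue integral of a Riemann-integrable function agrees with the Riemann integral.
Antiderivative F(x) = (5/3)x^3 + (4/2)x^2 + -3x
F(1) = (5/3)*1^3 + (4/2)*1^2 + -3*1
     = (5/3)*1 + (4/2)*1 + -3*1
     = 1.666667 + 2 + -3
     = 0.666667
F(0) = 0.0
Integral = F(1) - F(0) = 0.666667 - 0.0 = 0.666667


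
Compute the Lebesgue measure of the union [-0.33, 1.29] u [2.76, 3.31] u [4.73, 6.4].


For pairwise disjoint intervals, m(union) = sum of lengths.
= (1.29 - -0.33) + (3.31 - 2.76) + (6.4 - 4.73)
= 1.62 + 0.55 + 1.67
= 3.84


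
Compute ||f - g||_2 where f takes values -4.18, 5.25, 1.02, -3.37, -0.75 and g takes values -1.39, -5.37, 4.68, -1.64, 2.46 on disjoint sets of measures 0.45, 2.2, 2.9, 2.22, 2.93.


Step 1: Compute differences f_i - g_i:
  -4.18 - -1.39 = -2.79
  5.25 - -5.37 = 10.62
  1.02 - 4.68 = -3.66
  -3.37 - -1.64 = -1.73
  -0.75 - 2.46 = -3.21
Step 2: Compute |diff|^2 * measure for each set:
  |-2.79|^2 * 0.45 = 7.7841 * 0.45 = 3.502845
  |10.62|^2 * 2.2 = 112.7844 * 2.2 = 248.12568
  |-3.66|^2 * 2.9 = 13.3956 * 2.9 = 38.84724
  |-1.73|^2 * 2.22 = 2.9929 * 2.22 = 6.644238
  |-3.21|^2 * 2.93 = 10.3041 * 2.93 = 30.191013
Step 3: Sum = 327.311016
Step 4: ||f-g||_2 = (327.311016)^(1/2) = 18.091739


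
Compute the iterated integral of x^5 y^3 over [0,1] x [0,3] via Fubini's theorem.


By Fubini's theorem, the double integral factors as a product of single integrals:
Step 1: integral_0^1 x^5 dx = [x^6/6] from 0 to 1
     = 1^6/6 = 0.166667
Step 2: integral_0^3 y^3 dy = [y^4/4] from 0 to 3
     = 3^4/4 = 20.25
Step 3: Double integral = 0.166667 * 20.25 = 3.375


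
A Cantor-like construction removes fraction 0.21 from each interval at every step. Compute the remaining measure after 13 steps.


Step 1: At each step, fraction remaining = 1 - 0.21 = 0.79
Step 2: After 13 steps, measure = (0.79)^13
Result = 0.046682


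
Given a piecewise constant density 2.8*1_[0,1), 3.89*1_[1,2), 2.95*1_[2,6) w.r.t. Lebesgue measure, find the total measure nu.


Integrate each piece of the Radon-Nikodym derivative:
Step 1: integral_0^1 2.8 dx = 2.8*(1-0) = 2.8*1 = 2.8
Step 2: integral_1^2 3.89 dx = 3.89*(2-1) = 3.89*1 = 3.89
Step 3: integral_2^6 2.95 dx = 2.95*(6-2) = 2.95*4 = 11.8
Total: 2.8 + 3.89 + 11.8 = 18.49


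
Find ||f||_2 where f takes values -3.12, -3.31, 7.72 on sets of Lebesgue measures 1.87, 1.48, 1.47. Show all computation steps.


Step 1: Compute |f_i|^2 for each value:
  |-3.12|^2 = 9.7344
  |-3.31|^2 = 10.9561
  |7.72|^2 = 59.5984
Step 2: Multiply by measures and sum:
  9.7344 * 1.87 = 18.203328
  10.9561 * 1.48 = 16.215028
  59.5984 * 1.47 = 87.609648
Sum = 18.203328 + 16.215028 + 87.609648 = 122.028004
Step 3: Take the p-th root:
||f||_2 = (122.028004)^(1/2) = 11.046629


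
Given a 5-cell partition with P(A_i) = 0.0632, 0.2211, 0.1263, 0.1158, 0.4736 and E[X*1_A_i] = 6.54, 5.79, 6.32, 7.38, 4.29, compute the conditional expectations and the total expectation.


For each cell A_i: E[X|A_i] = E[X*1_A_i] / P(A_i)
Step 1: E[X|A_1] = 6.54 / 0.0632 = 103.481013
Step 2: E[X|A_2] = 5.79 / 0.2211 = 26.187246
Step 3: E[X|A_3] = 6.32 / 0.1263 = 50.039588
Step 4: E[X|A_4] = 7.38 / 0.1158 = 63.73057
Step 5: E[X|A_5] = 4.29 / 0.4736 = 9.058277
Verification: E[X] = sum E[X*1_A_i] = 6.54 + 5.79 + 6.32 + 7.38 + 4.29 = 30.32


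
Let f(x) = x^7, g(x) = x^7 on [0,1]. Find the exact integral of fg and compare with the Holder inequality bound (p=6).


Step 1: Exact integral of f*g = integral(x^14, 0, 1) = 1/15
     = 0.066667
Step 2: Holder bound with p=6, q=1.2:
  ||f||_p = (integral x^42 dx)^(1/6) = (1/43)^(1/6) = 0.534263
  ||g||_q = (integral x^8.4 dx)^(1/1.2) = (1/9.4)^(1/1.2) = 0.154547
Step 3: Holder bound = ||f||_p * ||g||_q = 0.534263 * 0.154547 = 0.082569
Verification: 0.066667 <= 0.082569 (Holder holds)


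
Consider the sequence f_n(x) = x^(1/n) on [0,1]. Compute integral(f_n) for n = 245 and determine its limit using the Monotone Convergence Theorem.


At n = 245: f_245(x) = x^(1/245).
Step 1: integral(x^(1/245), 0, 1) = [x^(1/245+1) / (1/245+1)] from 0 to 1
     = 1 / (1/245 + 1) = 1 / ((245+1)/245) = 245/(245+1)
     = 245/246 = 0.995935
Step 2: As n -> infinity, f_n(x) = x^(1/n) -> 1 for x in (0,1], and f_n is increasing in n.
By MCT, lim_n integral(f_n) = integral(lim_n f_n) = integral(1, 0, 1) = 1.
Step 3: Verify convergence: 245/246 = 0.995935 -> 1


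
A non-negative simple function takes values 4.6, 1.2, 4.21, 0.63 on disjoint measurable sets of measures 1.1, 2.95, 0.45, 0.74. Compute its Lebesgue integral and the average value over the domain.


Step 1: Integral = sum(value_i * measure_i)
= 4.6*1.1 + 1.2*2.95 + 4.21*0.45 + 0.63*0.74
= 5.06 + 3.54 + 1.8945 + 0.4662
= 10.9607
Step 2: Total measure of domain = 1.1 + 2.95 + 0.45 + 0.74 = 5.24
Step 3: Average value = 10.9607 / 5.24 = 2.091737


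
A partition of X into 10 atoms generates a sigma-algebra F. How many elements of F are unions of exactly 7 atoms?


Each element of F is a union of some subset of the 10 atoms.
Elements that are unions of exactly 7 atoms correspond to 7-element subsets of the 10 atoms.
Count = C(10, 7) = 10! / (7! * 3!) = 120.


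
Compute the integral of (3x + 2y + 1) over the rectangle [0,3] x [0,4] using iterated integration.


By Fubini, integrate in x first, then y.
Step 1: Fix y, integrate over x in [0,3]:
  integral(3x + 2y + 1, x=0..3)
  = 3*(3^2 - 0^2)/2 + (2y + 1)*(3 - 0)
  = 13.5 + (2y + 1)*3
  = 13.5 + 6y + 3
  = 16.5 + 6y
Step 2: Integrate over y in [0,4]:
  integral(16.5 + 6y, y=0..4)
  = 16.5*4 + 6*(4^2 - 0^2)/2
  = 66 + 48
  = 114


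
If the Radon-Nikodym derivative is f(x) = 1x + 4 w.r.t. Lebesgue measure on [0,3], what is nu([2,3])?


nu(A) = integral_A (dnu/dmu) dmu = integral_2^3 (1x + 4) dx
Step 1: Antiderivative F(x) = (1/2)x^2 + 4x
Step 2: F(3) = (1/2)*3^2 + 4*3 = 4.5 + 12 = 16.5
Step 3: F(2) = (1/2)*2^2 + 4*2 = 2 + 8 = 10
Step 4: nu([2,3]) = F(3) - F(2) = 16.5 - 10 = 6.5


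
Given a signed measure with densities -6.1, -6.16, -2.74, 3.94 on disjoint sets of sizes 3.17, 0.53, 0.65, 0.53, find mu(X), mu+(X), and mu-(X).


Step 1: Compute signed measure on each set:
  Set 1: -6.1 * 3.17 = -19.337
  Set 2: -6.16 * 0.53 = -3.2648
  Set 3: -2.74 * 0.65 = -1.781
  Set 4: 3.94 * 0.53 = 2.0882
Step 2: Total signed measure = (-19.337) + (-3.2648) + (-1.781) + (2.0882)
     = -22.2946
Step 3: Positive part mu+(X) = sum of positive contributions = 2.0882
Step 4: Negative part mu-(X) = |sum of negative contributions| = 24.3828


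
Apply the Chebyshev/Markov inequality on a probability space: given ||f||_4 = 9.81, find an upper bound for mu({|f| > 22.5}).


Chebyshev/Markov inequality: mu(|f| > eps) <= (||f||_p / eps)^p
Step 1: ||f||_4 / eps = 9.81 / 22.5 = 0.436
Step 2: Raise to power p = 4:
  (0.436)^4 = 0.036136
Step 3: Therefore mu(|f| > 22.5) <= 0.036136


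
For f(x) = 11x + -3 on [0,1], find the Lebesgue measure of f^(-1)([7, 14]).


f^(-1)([7, 14]) = {x : 7 <= 11x + -3 <= 14}
Solving: (7 - -3)/11 <= x <= (14 - -3)/11
= [0.909091, 1.545455]
Intersecting with [0,1]: [0.909091, 1]
Measure = 1 - 0.909091 = 0.090909


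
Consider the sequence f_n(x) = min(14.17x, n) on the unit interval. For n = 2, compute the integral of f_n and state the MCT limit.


f(x) = 14.17x on [0,1]; f_n(x) = min(14.17x, n). At n = 2:
Step 1: f(x) reaches 2 at x = 2/14.17 = 0.141143
Step 2: integral(f_2) = integral(14.17x, 0, 0.141143) + integral(2, 0.141143, 1)
       = 14.17*0.141143^2/2 + 2*(1 - 0.141143)
       = 0.141143 + 1.717713
       = 1.858857
Step 3: As n -> infinity, f_n increases to f, so by MCT integral(f_n) -> integral(f) = 14.17/2 = 7.085.
Convergence: integral(f_2) = 1.858857 -> 7.085 as n -> infinity


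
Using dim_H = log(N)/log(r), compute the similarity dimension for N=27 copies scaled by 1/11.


For a self-similar set with N copies scaled by 1/r:
dim_H = log(N)/log(r) = log(27)/log(11)
= 3.295837/2.397895
= 1.374471


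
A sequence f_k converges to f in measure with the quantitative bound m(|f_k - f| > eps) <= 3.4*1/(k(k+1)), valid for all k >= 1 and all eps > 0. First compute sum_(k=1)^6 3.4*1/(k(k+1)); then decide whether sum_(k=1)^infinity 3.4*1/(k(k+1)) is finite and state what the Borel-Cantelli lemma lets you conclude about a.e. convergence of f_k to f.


Step 1: List the terms 3.4*1/(k(k+1)) for k = 1 to 6:
  k=1: 1.7
  k=2: 0.566667
  k=3: 0.283333
  k=4: 0.17
  k=5: 0.113333
  k=6: 0.080952
Step 2: Partial sum = 1.7 + 0.566667 + 0.283333 + 0.17 + 0.113333 + 0.080952
     = 2.914286
Step 3: The full series sum_(k>=1) 3.4*1/(k(k+1)) converges (telescoping series sum 1/(k(k+1)) = 1; a constant multiple of a convergent series converges).
Step 4: Fix eps > 0. Since sum_k m(|f_k - f| > eps) < infinity, the Borel-Cantelli lemma gives
        m(limsup_k {|f_k - f| > eps}) = 0, i.e. for a.e. x, |f_k(x) - f(x)| <= eps for all large k.
        Applying this with eps = 1/j for j = 1, 2, ... and intersecting the countably many full-measure sets,
        for a.e. x we get limsup_k |f_k(x) - f(x)| <= 1/j for every j, hence f_k -> f almost everywhere.
Conclusion: series converges; Borel-Cantelli yields f_k -> f a.e.


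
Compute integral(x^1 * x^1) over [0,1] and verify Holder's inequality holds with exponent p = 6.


Step 1: Exact integral of f*g = integral(x^2, 0, 1) = 1/3
     = 0.333333
Step 2: Holder bound with p=6, q=1.2:
  ||f||_p = (integral x^6 dx)^(1/6) = (1/7)^(1/6) = 0.72302
  ||g||_q = (integral x^1.2 dx)^(1/1.2) = (1/2.2)^(1/1.2) = 0.518379
Step 3: Holder bound = ||f||_p * ||g||_q = 0.72302 * 0.518379 = 0.374799
Verification: 0.333333 <= 0.374799 (Holder holds)


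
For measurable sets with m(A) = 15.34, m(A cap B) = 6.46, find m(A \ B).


m(A \ B) = m(A) - m(A n B)
= 15.34 - 6.46
= 8.88


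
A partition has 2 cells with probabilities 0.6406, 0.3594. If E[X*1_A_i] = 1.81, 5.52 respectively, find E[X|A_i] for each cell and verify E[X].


For each cell A_i: E[X|A_i] = E[X*1_A_i] / P(A_i)
Step 1: E[X|A_1] = 1.81 / 0.6406 = 2.825476
Step 2: E[X|A_2] = 5.52 / 0.3594 = 15.358932
Verification: E[X] = sum E[X*1_A_i] = 1.81 + 5.52 = 7.33


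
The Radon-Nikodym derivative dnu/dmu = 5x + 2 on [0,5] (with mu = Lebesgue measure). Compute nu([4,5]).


nu(A) = integral_A (dnu/dmu) dmu = integral_4^5 (5x + 2) dx
Step 1: Antiderivative F(x) = (5/2)x^2 + 2x
Step 2: F(5) = (5/2)*5^2 + 2*5 = 62.5 + 10 = 72.5
Step 3: F(4) = (5/2)*4^2 + 2*4 = 40 + 8 = 48
Step 4: nu([4,5]) = F(5) - F(4) = 72.5 - 48 = 24.5


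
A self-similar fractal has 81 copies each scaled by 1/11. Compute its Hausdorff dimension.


For a self-similar set with N copies scaled by 1/r:
dim_H = log(N)/log(r) = log(81)/log(11)
= 4.394449/2.397895
= 1.832628


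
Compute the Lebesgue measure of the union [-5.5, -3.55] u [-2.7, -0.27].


For pairwise disjoint intervals, m(union) = sum of lengths.
= (-3.55 - -5.5) + (-0.27 - -2.7)
= 1.95 + 2.43
= 4.38


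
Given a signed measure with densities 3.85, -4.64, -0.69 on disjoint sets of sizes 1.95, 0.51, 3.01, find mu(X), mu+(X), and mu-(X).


Step 1: Compute signed measure on each set:
  Set 1: 3.85 * 1.95 = 7.5075
  Set 2: -4.64 * 0.51 = -2.3664
  Set 3: -0.69 * 3.01 = -2.0769
Step 2: Total signed measure = (7.5075) + (-2.3664) + (-2.0769)
     = 3.0642
Step 3: Positive part mu+(X) = sum of positive contributions = 7.5075
Step 4: Negative part mu-(X) = |sum of negative contributions| = 4.4433


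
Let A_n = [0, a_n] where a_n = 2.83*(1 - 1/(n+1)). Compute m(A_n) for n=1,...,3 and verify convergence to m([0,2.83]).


By continuity of measure from below: if A_n increases to A, then m(A_n) -> m(A).
Here A = [0, 2.83], so m(A) = 2.83
Step 1: a_1 = 2.83*(1 - 1/2) = 1.415, m(A_1) = 1.415
Step 2: a_2 = 2.83*(1 - 1/3) = 1.8867, m(A_2) = 1.8867
Step 3: a_3 = 2.83*(1 - 1/4) = 2.1225, m(A_3) = 2.1225
Limit: m(A_n) -> m([0,2.83]) = 2.83


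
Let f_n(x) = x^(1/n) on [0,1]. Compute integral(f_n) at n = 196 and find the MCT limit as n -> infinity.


At n = 196: f_196(x) = x^(1/196).
Step 1: integral(x^(1/196), 0, 1) = [x^(1/196+1) / (1/196+1)] from 0 to 1
     = 1 / (1/196 + 1) = 1 / ((196+1)/196) = 196/(196+1)
     = 196/197 = 0.994924
Step 2: As n -> infinity, f_n(x) = x^(1/n) -> 1 for x in (0,1], and f_n is increasing in n.
By MCT, lim_n integral(f_n) = integral(lim_n f_n) = integral(1, 0, 1) = 1.
Step 3: Verify convergence: 196/197 = 0.994924 -> 1


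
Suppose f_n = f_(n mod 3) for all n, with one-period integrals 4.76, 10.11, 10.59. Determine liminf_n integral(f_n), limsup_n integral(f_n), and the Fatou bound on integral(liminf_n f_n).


The sequence (integral(f_n)) is periodic with period 3, repeating the values 4.76, 10.11, 10.59 indefinitely.
Step 1: For a periodic sequence, every tail (a_m, a_(m+1), ...) contains all 3 period values infinitely often.
Step 2: Hence inf of every tail = min of the period values = min(4.76, 10.11, 10.59) = 4.76.
        liminf_n integral(f_n) = sup over m of (inf of tail from m) = 4.76.
Step 3: Similarly sup of every tail = max of the period values = 10.59.
        limsup_n integral(f_n) = 10.59.
Step 4: Fatou's lemma: integral(liminf_n f_n) <= liminf_n integral(f_n) = 4.76.
        So the integral of the pointwise liminf is at most 4.76.


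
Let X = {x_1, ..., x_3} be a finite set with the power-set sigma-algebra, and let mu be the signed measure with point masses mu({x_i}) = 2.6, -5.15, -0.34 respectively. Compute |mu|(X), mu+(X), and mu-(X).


Step 1: Every measurable set is a union of atoms (the cells / points), so a Hahn decomposition is
  obtained by grouping atoms by sign: P = union of atoms with mu > 0, N = union of the remaining atoms.
  Atoms in P (indices): 1;  atoms in N (indices): 2, 3
  Positive values: 2.6
  Negative values: -5.15, -0.34
Step 2: mu+(X) = mu(P) = sum of positive atom values = 2.6
Step 3: mu-(X) = -mu(N) = sum of |negative atom values| = 5.49
Step 4: |mu|(X) = mu+(X) + mu-(X) = 2.6 + 5.49 = 8.09


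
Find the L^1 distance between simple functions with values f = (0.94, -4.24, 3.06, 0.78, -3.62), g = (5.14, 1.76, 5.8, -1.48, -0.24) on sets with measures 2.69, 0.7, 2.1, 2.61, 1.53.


Step 1: Compute differences f_i - g_i:
  0.94 - 5.14 = -4.2
  -4.24 - 1.76 = -6
  3.06 - 5.8 = -2.74
  0.78 - -1.48 = 2.26
  -3.62 - -0.24 = -3.38
Step 2: Compute |diff|^1 * measure for each set:
  |-4.2|^1 * 2.69 = 4.2 * 2.69 = 11.298
  |-6|^1 * 0.7 = 6 * 0.7 = 4.2
  |-2.74|^1 * 2.1 = 2.74 * 2.1 = 5.754
  |2.26|^1 * 2.61 = 2.26 * 2.61 = 5.8986
  |-3.38|^1 * 1.53 = 3.38 * 1.53 = 5.1714
Step 3: Sum = 32.322
Step 4: ||f-g||_1 = (32.322)^(1/1) = 32.322


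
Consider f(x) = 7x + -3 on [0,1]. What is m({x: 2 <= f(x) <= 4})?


f^(-1)([2, 4]) = {x : 2 <= 7x + -3 <= 4}
Solving: (2 - -3)/7 <= x <= (4 - -3)/7
= [0.714286, 1]
Intersecting with [0,1]: [0.714286, 1]
Measure = 1 - 0.714286 = 0.285714


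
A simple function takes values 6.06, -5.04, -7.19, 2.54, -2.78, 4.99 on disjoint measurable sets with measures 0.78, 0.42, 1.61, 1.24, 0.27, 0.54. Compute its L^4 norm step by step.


Step 1: Compute |f_i|^4 for each value:
  |6.06|^4 = 1348.622797
  |-5.04|^4 = 645.241283
  |-7.19|^4 = 2672.486755
  |2.54|^4 = 41.623143
  |-2.78|^4 = 59.728167
  |4.99|^4 = 620.01498
Step 2: Multiply by measures and sum:
  1348.622797 * 0.78 = 1051.925782
  645.241283 * 0.42 = 271.001339
  2672.486755 * 1.61 = 4302.703676
  41.623143 * 1.24 = 51.612697
  59.728167 * 0.27 = 16.126605
  620.01498 * 0.54 = 334.808089
Sum = 1051.925782 + 271.001339 + 4302.703676 + 51.612697 + 16.126605 + 334.808089 = 6028.178187
Step 3: Take the p-th root:
||f||_4 = (6028.178187)^(1/4) = 8.811433


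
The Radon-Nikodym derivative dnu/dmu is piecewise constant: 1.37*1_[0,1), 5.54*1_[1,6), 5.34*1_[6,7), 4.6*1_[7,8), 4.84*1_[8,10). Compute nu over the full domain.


Integrate each piece of the Radon-Nikodym derivative:
Step 1: integral_0^1 1.37 dx = 1.37*(1-0) = 1.37*1 = 1.37
Step 2: integral_1^6 5.54 dx = 5.54*(6-1) = 5.54*5 = 27.7
Step 3: integral_6^7 5.34 dx = 5.34*(7-6) = 5.34*1 = 5.34
Step 4: integral_7^8 4.6 dx = 4.6*(8-7) = 4.6*1 = 4.6
Step 5: integral_8^10 4.84 dx = 4.84*(10-8) = 4.84*2 = 9.68
Total: 1.37 + 27.7 + 5.34 + 4.6 + 9.68 = 48.69


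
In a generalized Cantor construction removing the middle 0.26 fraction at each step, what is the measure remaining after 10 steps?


Step 1: At each step, fraction remaining = 1 - 0.26 = 0.74
Step 2: After 10 steps, measure = (0.74)^10
Result = 0.04924


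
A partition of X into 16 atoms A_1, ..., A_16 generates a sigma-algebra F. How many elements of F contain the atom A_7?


Each element of F is a union of some subset S of the 16 atoms.
The element contains A_7 iff A_7 is in S.
So we count subsets S of {A_1,...,A_16} with A_7 in S: choose freely among the other 15 atoms.
Count = 2^(16-1) = 2^15 = 32768.


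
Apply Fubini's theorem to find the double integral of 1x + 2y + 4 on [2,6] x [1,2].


By Fubini, integrate in x first, then y.
Step 1: Fix y, integrate over x in [2,6]:
  integral(1x + 2y + 4, x=2..6)
  = 1*(6^2 - 2^2)/2 + (2y + 4)*(6 - 2)
  = 16 + (2y + 4)*4
  = 16 + 8y + 16
  = 32 + 8y
Step 2: Integrate over y in [1,2]:
  integral(32 + 8y, y=1..2)
  = 32*1 + 8*(2^2 - 1^2)/2
  = 32 + 12
  = 44


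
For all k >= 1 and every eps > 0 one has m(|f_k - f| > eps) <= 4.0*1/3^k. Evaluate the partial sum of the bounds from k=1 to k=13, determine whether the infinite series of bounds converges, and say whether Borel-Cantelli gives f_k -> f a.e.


Step 1: List the terms 4.0*1/3^k for k = 1 to 13:
  k=1: 1.333333
  k=2: 0.444444
  k=3: 0.148148
  k=4: 0.049383
  k=5: 0.016461
  k=6: 0.005487
  k=7: 0.001829
  k=8: 6.096632e-04
  k=9: 2.032211e-04
  k=10: 6.774035e-05
  k=11: 2.258012e-05
  k=12: 7.526706e-06
  k=13: 2.508902e-06
Step 2: Partial sum = 1.333333 + 0.444444 + 0.148148 + 0.049383 + 0.016461 + 0.005487 + 0.001829 + 6.096632e-04 + 2.032211e-04 + 6.774035e-05 + 2.258012e-05 + 7.526706e-06 + 2.508902e-06
     = 1.999999
Step 3: The full series sum_(k>=1) 4.0*1/3^k converges (geometric series with ratio 1/3 < 1; a constant multiple of a convergent series converges).
Step 4: Fix eps > 0. Since sum_k m(|f_k - f| > eps) < infinity, the Borel-Cantelli lemma gives
        m(limsup_k {|f_k - f| > eps}) = 0, i.e. for a.e. x, |f_k(x) - f(x)| <= eps for all large k.
        Applying this with eps = 1/j for j = 1, 2, ... and intersecting the countably many full-measure sets,
        for a.e. x we get limsup_k |f_k(x) - f(x)| <= 1/j for every j, hence f_k -> f almost everywhere.
Conclusion: series converges; Borel-Cantelli yields f_k -> f a.e.


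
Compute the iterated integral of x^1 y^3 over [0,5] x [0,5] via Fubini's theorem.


By Fubini's theorem, the double integral factors as a product of single integrals:
Step 1: integral_0^5 x^1 dx = [x^2/2] from 0 to 5
     = 5^2/2 = 12.5
Step 2: integral_0^5 y^3 dy = [y^4/4] from 0 to 5
     = 5^4/4 = 156.25
Step 3: Double integral = 12.5 * 156.25 = 1953.125


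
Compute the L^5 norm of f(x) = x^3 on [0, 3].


Step 1: ||f||_5 = (integral_0^3 |x^3|^5 dx)^(1/5)
     = (integral_0^3 x^15 dx)^(1/5)
Step 2: integral_0^3 x^15 dx = [x^16/(16)] from 0 to 3 = 3^16/16
     = 43046721/16 = 2.690420e+06
Step 3: ||f||_5 = (2.690420e+06)^(1/5) = 19.318083


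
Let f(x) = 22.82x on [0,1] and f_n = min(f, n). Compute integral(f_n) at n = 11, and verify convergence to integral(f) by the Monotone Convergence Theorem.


f(x) = 22.82x on [0,1]; f_n(x) = min(22.82x, n). At n = 11:
Step 1: f(x) reaches 11 at x = 11/22.82 = 0.482033
Step 2: integral(f_11) = integral(22.82x, 0, 0.482033) + integral(11, 0.482033, 1)
       = 22.82*0.482033^2/2 + 11*(1 - 0.482033)
       = 2.651183 + 5.697634
       = 8.348817
Step 3: As n -> infinity, f_n increases to f, so by MCT integral(f_n) -> integral(f) = 22.82/2 = 11.41.
Convergence: integral(f_11) = 8.348817 -> 11.41 as n -> infinity


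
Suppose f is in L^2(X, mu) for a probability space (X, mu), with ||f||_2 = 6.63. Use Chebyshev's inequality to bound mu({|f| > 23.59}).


Chebyshev/Markov inequality: mu(|f| > eps) <= (||f||_p / eps)^p
Step 1: ||f||_2 / eps = 6.63 / 23.59 = 0.281051
Step 2: Raise to power p = 2:
  (0.281051)^2 = 0.07899
Step 3: Therefore mu(|f| > 23.59) <= 0.07899


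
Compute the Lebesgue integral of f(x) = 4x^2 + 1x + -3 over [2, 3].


The Lebesgue integral of a Riemann-integrable function agrees with the Riemann integral.
Antiderivative F(x) = (4/3)x^3 + (1/2)x^2 + -3x
F(3) = (4/3)*3^3 + (1/2)*3^2 + -3*3
     = (4/3)*27 + (1/2)*9 + -3*3
     = 36 + 4.5 + -9
     = 31.5
F(2) = 6.666667
Integral = F(3) - F(2) = 31.5 - 6.666667 = 24.833333


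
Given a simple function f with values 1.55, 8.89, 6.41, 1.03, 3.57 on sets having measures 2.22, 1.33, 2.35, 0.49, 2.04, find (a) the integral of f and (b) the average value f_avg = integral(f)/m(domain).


Step 1: Integral = sum(value_i * measure_i)
= 1.55*2.22 + 8.89*1.33 + 6.41*2.35 + 1.03*0.49 + 3.57*2.04
= 3.441 + 11.8237 + 15.0635 + 0.5047 + 7.2828
= 38.1157
Step 2: Total measure of domain = 2.22 + 1.33 + 2.35 + 0.49 + 2.04 = 8.43
Step 3: Average value = 38.1157 / 8.43 = 4.521435


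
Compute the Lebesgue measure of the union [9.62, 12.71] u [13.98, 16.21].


For pairwise disjoint intervals, m(union) = sum of lengths.
= (12.71 - 9.62) + (16.21 - 13.98)
= 3.09 + 2.23
= 5.32


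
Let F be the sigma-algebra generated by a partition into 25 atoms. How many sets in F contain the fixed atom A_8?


Each element of F is a union of some subset S of the 25 atoms.
The element contains A_8 iff A_8 is in S.
So we count subsets S of {A_1,...,A_25} with A_8 in S: choose freely among the other 24 atoms.
Count = 2^(25-1) = 2^24 = 16777216.


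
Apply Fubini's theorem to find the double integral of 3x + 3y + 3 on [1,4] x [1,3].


By Fubini, integrate in x first, then y.
Step 1: Fix y, integrate over x in [1,4]:
  integral(3x + 3y + 3, x=1..4)
  = 3*(4^2 - 1^2)/2 + (3y + 3)*(4 - 1)
  = 22.5 + (3y + 3)*3
  = 22.5 + 9y + 9
  = 31.5 + 9y
Step 2: Integrate over y in [1,3]:
  integral(31.5 + 9y, y=1..3)
  = 31.5*2 + 9*(3^2 - 1^2)/2
  = 63 + 36
  = 99


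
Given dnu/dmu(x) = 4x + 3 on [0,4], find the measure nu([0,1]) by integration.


nu(A) = integral_A (dnu/dmu) dmu = integral_0^1 (4x + 3) dx
Step 1: Antiderivative F(x) = (4/2)x^2 + 3x
Step 2: F(1) = (4/2)*1^2 + 3*1 = 2 + 3 = 5
Step 3: F(0) = (4/2)*0^2 + 3*0 = 0.0 + 0 = 0.0
Step 4: nu([0,1]) = F(1) - F(0) = 5 - 0.0 = 5


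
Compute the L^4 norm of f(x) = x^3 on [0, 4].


Step 1: ||f||_4 = (integral_0^4 |x^3|^4 dx)^(1/4)
     = (integral_0^4 x^12 dx)^(1/4)
Step 2: integral_0^4 x^12 dx = [x^13/(13)] from 0 to 4 = 4^13/13
     = 67108864/13 = 5.162220e+06
Step 3: ||f||_4 = (5.162220e+06)^(1/4) = 47.666047


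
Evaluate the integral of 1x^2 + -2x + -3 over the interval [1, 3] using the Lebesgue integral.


The Lebesgue integral of a Riemann-integrable function agrees with the Riemann integral.
Antiderivative F(x) = (1/3)x^3 + (-2/2)x^2 + -3x
F(3) = (1/3)*3^3 + (-2/2)*3^2 + -3*3
     = (1/3)*27 + (-2/2)*9 + -3*3
     = 9 + -9 + -9
     = -9
F(1) = -3.666667
Integral = F(3) - F(1) = -9 - -3.666667 = -5.333333


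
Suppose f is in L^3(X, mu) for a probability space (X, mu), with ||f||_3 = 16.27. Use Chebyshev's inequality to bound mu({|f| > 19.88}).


Chebyshev/Markov inequality: mu(|f| > eps) <= (||f||_p / eps)^p
Step 1: ||f||_3 / eps = 16.27 / 19.88 = 0.81841
Step 2: Raise to power p = 3:
  (0.81841)^3 = 0.548168
Step 3: Therefore mu(|f| > 19.88) <= 0.548168


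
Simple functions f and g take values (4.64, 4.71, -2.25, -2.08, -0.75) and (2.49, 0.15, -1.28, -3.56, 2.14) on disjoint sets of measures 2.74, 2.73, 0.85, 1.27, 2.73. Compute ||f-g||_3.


Step 1: Compute differences f_i - g_i:
  4.64 - 2.49 = 2.15
  4.71 - 0.15 = 4.56
  -2.25 - -1.28 = -0.97
  -2.08 - -3.56 = 1.48
  -0.75 - 2.14 = -2.89
Step 2: Compute |diff|^3 * measure for each set:
  |2.15|^3 * 2.74 = 9.938375 * 2.74 = 27.231147
  |4.56|^3 * 2.73 = 94.818816 * 2.73 = 258.855368
  |-0.97|^3 * 0.85 = 0.912673 * 0.85 = 0.775772
  |1.48|^3 * 1.27 = 3.241792 * 1.27 = 4.117076
  |-2.89|^3 * 2.73 = 24.137569 * 2.73 = 65.895563
Step 3: Sum = 356.874926
Step 4: ||f-g||_3 = (356.874926)^(1/3) = 7.093142
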